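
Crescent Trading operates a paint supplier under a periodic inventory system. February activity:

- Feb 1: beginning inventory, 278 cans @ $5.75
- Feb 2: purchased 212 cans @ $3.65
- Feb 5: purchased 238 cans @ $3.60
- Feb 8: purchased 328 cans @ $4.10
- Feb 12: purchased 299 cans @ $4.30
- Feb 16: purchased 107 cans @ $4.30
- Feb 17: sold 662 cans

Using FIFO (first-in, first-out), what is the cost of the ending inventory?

Feb 17, 662 sold [FIFO — oldest first]: 278 @ $5.75 + 212 @ $3.65 + 172 @ $3.60 = $2,991.50
Ending inventory: 66 @ $3.60 + 328 @ $4.10 + 299 @ $4.30 + 107 @ $4.30 = $3,328.20
Check: goods available $6,319.70 = COGS $2,991.50 + ending $3,328.20

Ending inventory = $3,328.20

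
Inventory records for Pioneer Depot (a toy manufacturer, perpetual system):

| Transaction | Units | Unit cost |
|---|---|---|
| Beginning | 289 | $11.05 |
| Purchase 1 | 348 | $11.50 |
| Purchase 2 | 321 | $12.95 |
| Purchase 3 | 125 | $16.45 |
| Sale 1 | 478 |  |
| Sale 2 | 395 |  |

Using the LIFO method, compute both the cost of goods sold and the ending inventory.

COGS = $11,088.15; ending inventory = $2,320.50

Sale 1 (478) [LIFO — newest first]: 125 @ $16.45 + 321 @ $12.95 + 32 @ $11.50 = $6,581.20
Sale 2 (395) [LIFO — newest first]: 316 @ $11.50 + 79 @ $11.05 = $4,506.95
Total COGS = $6,581.20 + $4,506.95 = $11,088.15
Ending inventory: 210 @ $11.05 = $2,320.50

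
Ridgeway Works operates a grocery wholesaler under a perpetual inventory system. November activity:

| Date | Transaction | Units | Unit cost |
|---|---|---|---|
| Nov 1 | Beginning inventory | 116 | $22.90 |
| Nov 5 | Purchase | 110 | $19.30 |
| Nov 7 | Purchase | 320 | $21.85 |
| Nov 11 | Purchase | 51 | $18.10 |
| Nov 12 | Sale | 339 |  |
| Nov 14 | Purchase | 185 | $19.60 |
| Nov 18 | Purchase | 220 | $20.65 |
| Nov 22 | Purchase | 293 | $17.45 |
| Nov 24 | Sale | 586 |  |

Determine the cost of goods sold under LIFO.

Nov 12, 339 sold [LIFO — newest first]: 51 @ $18.10 + 288 @ $21.85 = $7,215.90
Nov 24, 586 sold [LIFO — newest first]: 293 @ $17.45 + 220 @ $20.65 + 73 @ $19.60 = $11,086.65
Total COGS = $7,215.90 + $11,086.65 = $18,302.55
Ending inventory: 116 @ $22.90 + 110 @ $19.30 + 32 @ $21.85 + 112 @ $19.60 = $7,673.80

COGS = $18,302.55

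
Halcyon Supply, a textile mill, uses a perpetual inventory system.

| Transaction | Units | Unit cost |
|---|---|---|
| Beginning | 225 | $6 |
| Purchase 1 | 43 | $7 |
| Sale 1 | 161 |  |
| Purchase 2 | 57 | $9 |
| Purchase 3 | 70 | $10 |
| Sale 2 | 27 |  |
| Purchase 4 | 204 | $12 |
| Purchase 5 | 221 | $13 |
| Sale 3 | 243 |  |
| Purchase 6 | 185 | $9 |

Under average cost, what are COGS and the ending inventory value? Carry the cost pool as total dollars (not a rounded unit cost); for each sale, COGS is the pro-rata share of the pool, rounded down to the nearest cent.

After Beginning: 225 on hand, pool $1,350.00 (≈ $6.0000 each)
After Purchase 1: 268 on hand, pool $1,651.00 (≈ $6.1604 each)
Sale 1, sell 161: 161/268 × $1,651.00 → $991.83
After Purchase 2: 164 on hand, pool $1,172.17 (≈ $7.1474 each)
After Purchase 3: 234 on hand, pool $1,872.17 (≈ $8.0007 each)
Sale 2, sell 27: 27/234 × $1,872.17 → $216.01
After Purchase 4: 411 on hand, pool $4,104.16 (≈ $9.9858 each)
After Purchase 5: 632 on hand, pool $6,977.16 (≈ $11.0398 each)
Sale 3, sell 243: 243/632 × $6,977.16 → $2,682.67
After Purchase 6: 574 on hand, pool $5,959.49 (≈ $10.3824 each)
Total COGS = $991.83 + $216.01 + $2,682.67 = $3,890.51
Ending inventory (cost pool remaining) = $5,959.49

COGS = $3,890.51; ending inventory = $5,959.49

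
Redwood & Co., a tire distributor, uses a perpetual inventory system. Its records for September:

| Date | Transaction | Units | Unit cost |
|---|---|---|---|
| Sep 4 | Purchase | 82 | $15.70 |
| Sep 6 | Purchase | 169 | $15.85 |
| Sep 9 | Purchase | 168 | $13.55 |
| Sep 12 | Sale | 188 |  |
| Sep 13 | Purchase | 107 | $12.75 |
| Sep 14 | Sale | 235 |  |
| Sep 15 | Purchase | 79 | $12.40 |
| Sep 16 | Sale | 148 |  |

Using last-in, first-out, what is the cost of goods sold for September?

COGS = $8,052.50

Sep 12, 188 sold [LIFO — newest first]: 168 @ $13.55 + 20 @ $15.85 = $2,593.40
Sep 14, 235 sold [LIFO — newest first]: 107 @ $12.75 + 128 @ $15.85 = $3,393.05
Sep 16, 148 sold [LIFO — newest first]: 79 @ $12.40 + 21 @ $15.85 + 48 @ $15.70 = $2,066.05
Total COGS = $2,593.40 + $3,393.05 + $2,066.05 = $8,052.50
Ending inventory: 34 @ $15.70 = $533.80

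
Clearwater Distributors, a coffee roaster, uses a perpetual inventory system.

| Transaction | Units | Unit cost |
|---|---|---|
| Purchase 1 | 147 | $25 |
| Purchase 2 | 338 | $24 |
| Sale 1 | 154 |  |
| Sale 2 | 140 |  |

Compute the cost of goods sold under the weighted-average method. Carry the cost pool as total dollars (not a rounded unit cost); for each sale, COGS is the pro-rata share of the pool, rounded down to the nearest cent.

COGS = $7,145.10

After Purchase 1: 147 on hand, pool $3,675.00 (≈ $25.0000 each)
After Purchase 2: 485 on hand, pool $11,787.00 (≈ $24.3031 each)
Sale 1, sell 154: 154/485 × $11,787.00 → $3,742.67
Sale 2, sell 140: 140/331 × $8,044.33 → $3,402.43
Total COGS = $3,742.67 + $3,402.43 = $7,145.10
Ending inventory (cost pool remaining) = $4,641.90
Check: goods available $11,787.00 = COGS $7,145.10 + ending $4,641.90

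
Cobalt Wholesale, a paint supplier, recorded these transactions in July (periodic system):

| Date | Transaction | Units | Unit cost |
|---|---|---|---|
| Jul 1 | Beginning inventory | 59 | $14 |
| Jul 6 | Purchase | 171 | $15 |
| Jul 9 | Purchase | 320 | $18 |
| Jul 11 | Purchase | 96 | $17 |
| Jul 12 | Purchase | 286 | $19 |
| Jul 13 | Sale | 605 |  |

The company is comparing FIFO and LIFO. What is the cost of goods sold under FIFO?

COGS = $10,086

FIFO COGS: 59 @ $14 + 171 @ $15 + 320 @ $18 + 55 @ $17 = $10,086
LIFO COGS: 286 @ $19 + 96 @ $17 + 223 @ $18 = $11,080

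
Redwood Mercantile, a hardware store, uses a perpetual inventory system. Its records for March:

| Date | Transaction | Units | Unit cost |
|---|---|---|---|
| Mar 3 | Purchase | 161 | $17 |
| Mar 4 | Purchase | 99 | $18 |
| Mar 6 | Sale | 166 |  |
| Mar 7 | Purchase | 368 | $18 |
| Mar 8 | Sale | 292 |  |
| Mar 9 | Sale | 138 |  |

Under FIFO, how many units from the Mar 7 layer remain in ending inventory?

32

Mar 6, 166 sold [FIFO — oldest first]: 161 @ $17 + 5 @ $18 = $2,827
Mar 8, 292 sold [FIFO — oldest first]: 94 @ $18 + 198 @ $18 = $5,256
Mar 9, 138 sold [FIFO — oldest first]: 138 @ $18 = $2,484
Total COGS = $2,827 + $5,256 + $2,484 = $10,567
Ending inventory: 32 @ $18 = $576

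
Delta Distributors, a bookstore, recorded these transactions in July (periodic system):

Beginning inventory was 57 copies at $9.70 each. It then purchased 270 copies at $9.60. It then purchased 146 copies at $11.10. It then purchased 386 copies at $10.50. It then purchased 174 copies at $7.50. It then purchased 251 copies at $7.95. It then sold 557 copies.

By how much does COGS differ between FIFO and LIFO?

$961.05

FIFO COGS: 57 @ $9.70 + 270 @ $9.60 + 146 @ $11.10 + 84 @ $10.50 = $5,647.50
LIFO COGS: 251 @ $7.95 + 174 @ $7.50 + 132 @ $10.50 = $4,686.45
Difference = |$5,647.50 − $4,686.45| = $961.05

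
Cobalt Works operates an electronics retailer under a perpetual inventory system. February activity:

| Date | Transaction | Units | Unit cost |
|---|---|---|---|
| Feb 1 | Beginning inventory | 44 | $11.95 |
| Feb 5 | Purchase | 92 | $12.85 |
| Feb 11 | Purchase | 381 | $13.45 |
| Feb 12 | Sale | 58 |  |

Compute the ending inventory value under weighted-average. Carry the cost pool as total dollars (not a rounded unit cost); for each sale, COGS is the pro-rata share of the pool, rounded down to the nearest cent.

After Feb 1: 44 on hand, pool $525.80 (≈ $11.9500 each)
After Feb 5: 136 on hand, pool $1,708.00 (≈ $12.5588 each)
After Feb 11: 517 on hand, pool $6,832.45 (≈ $13.2156 each)
Feb 12, sell 58: 58/517 × $6,832.45 → $766.50
Ending inventory (cost pool remaining) = $6,065.95
Check: goods available $6,832.45 = COGS $766.50 + ending $6,065.95

Ending inventory = $6,065.95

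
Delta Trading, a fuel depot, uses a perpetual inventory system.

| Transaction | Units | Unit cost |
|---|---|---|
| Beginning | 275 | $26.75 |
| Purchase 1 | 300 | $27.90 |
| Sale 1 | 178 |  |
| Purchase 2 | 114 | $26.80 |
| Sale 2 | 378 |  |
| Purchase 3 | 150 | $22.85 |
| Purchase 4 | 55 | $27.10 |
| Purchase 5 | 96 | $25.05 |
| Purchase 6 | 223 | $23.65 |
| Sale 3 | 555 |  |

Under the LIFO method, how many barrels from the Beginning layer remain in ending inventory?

102

Sale 1 (178) [LIFO — newest first]: 178 @ $27.90 = $4,966.20
Sale 2 (378) [LIFO — newest first]: 114 @ $26.80 + 122 @ $27.90 + 142 @ $26.75 = $10,257.50
Sale 3 (555) [LIFO — newest first]: 223 @ $23.65 + 96 @ $25.05 + 55 @ $27.10 + 150 @ $22.85 + 31 @ $26.75 = $13,426.00
Total COGS = $4,966.20 + $10,257.50 + $13,426.00 = $28,649.70
Ending inventory: 102 @ $26.75 = $2,728.50
Check: goods available $31,378.20 = COGS $28,649.70 + ending $2,728.50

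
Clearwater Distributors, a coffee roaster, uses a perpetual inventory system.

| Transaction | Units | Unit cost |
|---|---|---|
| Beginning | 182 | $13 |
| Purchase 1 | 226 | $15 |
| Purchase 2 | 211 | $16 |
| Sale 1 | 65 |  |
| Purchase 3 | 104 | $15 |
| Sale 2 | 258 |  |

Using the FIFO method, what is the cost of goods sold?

COGS = $4,481

Sale 1 (65) [FIFO — oldest first]: 65 @ $13 = $845
Sale 2 (258) [FIFO — oldest first]: 117 @ $13 + 141 @ $15 = $3,636
Total COGS = $845 + $3,636 = $4,481
Ending inventory: 85 @ $15 + 211 @ $16 + 104 @ $15 = $6,211
Check: goods available $10,692 = COGS $4,481 + ending $6,211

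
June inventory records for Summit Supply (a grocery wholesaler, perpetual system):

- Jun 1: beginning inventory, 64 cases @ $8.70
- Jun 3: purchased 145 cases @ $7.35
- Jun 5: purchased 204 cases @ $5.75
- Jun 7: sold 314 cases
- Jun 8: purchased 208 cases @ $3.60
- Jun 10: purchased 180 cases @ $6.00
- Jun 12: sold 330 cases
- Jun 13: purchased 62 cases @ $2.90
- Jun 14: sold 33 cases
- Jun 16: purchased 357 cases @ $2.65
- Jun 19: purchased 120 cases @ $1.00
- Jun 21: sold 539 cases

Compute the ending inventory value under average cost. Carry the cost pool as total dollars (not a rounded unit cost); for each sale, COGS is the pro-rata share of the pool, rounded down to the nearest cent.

After Jun 1: 64 on hand, pool $556.80 (≈ $8.7000 each)
After Jun 3: 209 on hand, pool $1,622.55 (≈ $7.7634 each)
After Jun 5: 413 on hand, pool $2,795.55 (≈ $6.7689 each)
Jun 7, sell 314: 314/413 × $2,795.55 → $2,125.43
After Jun 8: 307 on hand, pool $1,418.92 (≈ $4.6219 each)
After Jun 10: 487 on hand, pool $2,498.92 (≈ $5.1313 each)
Jun 12, sell 330: 330/487 × $2,498.92 → $1,693.31
After Jun 13: 219 on hand, pool $985.41 (≈ $4.4996 each)
Jun 14, sell 33: 33/219 × $985.41 → $148.48
After Jun 16: 543 on hand, pool $1,782.98 (≈ $3.2836 each)
After Jun 19: 663 on hand, pool $1,902.98 (≈ $2.8703 each)
Jun 21, sell 539: 539/663 × $1,902.98 → $1,547.06
Total COGS = $2,125.43 + $1,693.31 + $148.48 + $1,547.06 = $5,514.28
Ending inventory (cost pool remaining) = $355.92

Ending inventory = $355.92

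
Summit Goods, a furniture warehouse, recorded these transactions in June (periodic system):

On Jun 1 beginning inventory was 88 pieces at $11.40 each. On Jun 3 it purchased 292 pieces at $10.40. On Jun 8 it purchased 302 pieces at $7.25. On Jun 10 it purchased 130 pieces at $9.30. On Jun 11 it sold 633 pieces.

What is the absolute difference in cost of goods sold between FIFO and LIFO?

FIFO COGS: 88 @ $11.40 + 292 @ $10.40 + 253 @ $7.25 = $5,874.25
LIFO COGS: 130 @ $9.30 + 302 @ $7.25 + 201 @ $10.40 = $5,488.90
Difference = |$5,874.25 − $5,488.90| = $385.35

$385.35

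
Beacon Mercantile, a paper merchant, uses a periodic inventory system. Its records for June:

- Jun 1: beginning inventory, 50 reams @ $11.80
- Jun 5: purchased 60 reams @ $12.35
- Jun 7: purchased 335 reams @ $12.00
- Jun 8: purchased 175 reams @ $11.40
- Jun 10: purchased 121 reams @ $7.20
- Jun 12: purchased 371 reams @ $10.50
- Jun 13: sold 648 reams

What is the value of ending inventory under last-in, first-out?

Ending inventory = $5,567.60

Jun 13, 648 sold [LIFO — newest first]: 371 @ $10.50 + 121 @ $7.20 + 156 @ $11.40 = $6,545.10
Ending inventory: 50 @ $11.80 + 60 @ $12.35 + 335 @ $12.00 + 19 @ $11.40 = $5,567.60
Check: goods available $12,112.70 = COGS $6,545.10 + ending $5,567.60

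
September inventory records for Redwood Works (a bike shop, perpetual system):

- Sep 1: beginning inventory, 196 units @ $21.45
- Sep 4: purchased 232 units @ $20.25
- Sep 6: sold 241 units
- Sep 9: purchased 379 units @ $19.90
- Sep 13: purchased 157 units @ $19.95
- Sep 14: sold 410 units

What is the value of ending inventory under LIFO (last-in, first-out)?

Ending inventory = $6,518.55

Sep 6, 241 sold [LIFO — newest first]: 232 @ $20.25 + 9 @ $21.45 = $4,891.05
Sep 14, 410 sold [LIFO — newest first]: 157 @ $19.95 + 253 @ $19.90 = $8,166.85
Total COGS = $4,891.05 + $8,166.85 = $13,057.90
Ending inventory: 187 @ $21.45 + 126 @ $19.90 = $6,518.55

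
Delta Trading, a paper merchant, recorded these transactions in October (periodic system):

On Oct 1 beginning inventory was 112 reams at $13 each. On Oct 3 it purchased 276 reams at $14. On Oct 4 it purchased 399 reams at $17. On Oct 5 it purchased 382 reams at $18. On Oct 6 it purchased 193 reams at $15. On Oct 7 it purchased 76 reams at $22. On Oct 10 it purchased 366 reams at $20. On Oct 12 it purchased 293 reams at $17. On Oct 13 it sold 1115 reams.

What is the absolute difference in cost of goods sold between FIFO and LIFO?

$2,227

FIFO COGS: 112 @ $13 + 276 @ $14 + 399 @ $17 + 328 @ $18 = $18,007
LIFO COGS: 293 @ $17 + 366 @ $20 + 76 @ $22 + 193 @ $15 + 187 @ $18 = $20,234
Difference = |$18,007 − $20,234| = $2,227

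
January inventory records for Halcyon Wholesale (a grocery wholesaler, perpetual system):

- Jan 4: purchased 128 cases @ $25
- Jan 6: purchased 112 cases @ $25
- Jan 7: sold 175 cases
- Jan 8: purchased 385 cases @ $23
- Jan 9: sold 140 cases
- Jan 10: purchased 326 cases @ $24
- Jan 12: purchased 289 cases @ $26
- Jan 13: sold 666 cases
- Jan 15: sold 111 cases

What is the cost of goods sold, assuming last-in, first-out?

Jan 7, 175 sold [LIFO — newest first]: 112 @ $25 + 63 @ $25 = $4,375
Jan 9, 140 sold [LIFO — newest first]: 140 @ $23 = $3,220
Jan 13, 666 sold [LIFO — newest first]: 289 @ $26 + 326 @ $24 + 51 @ $23 = $16,511
Jan 15, 111 sold [LIFO — newest first]: 111 @ $23 = $2,553
Total COGS = $4,375 + $3,220 + $16,511 + $2,553 = $26,659
Ending inventory: 65 @ $25 + 83 @ $23 = $3,534

COGS = $26,659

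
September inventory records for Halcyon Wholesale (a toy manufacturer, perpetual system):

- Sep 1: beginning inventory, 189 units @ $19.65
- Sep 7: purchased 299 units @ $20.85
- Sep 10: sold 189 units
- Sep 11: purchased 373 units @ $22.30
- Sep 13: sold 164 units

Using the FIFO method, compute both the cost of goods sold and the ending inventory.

Sep 10, 189 sold [FIFO — oldest first]: 189 @ $19.65 = $3,713.85
Sep 13, 164 sold [FIFO — oldest first]: 164 @ $20.85 = $3,419.40
Total COGS = $3,713.85 + $3,419.40 = $7,133.25
Ending inventory: 135 @ $20.85 + 373 @ $22.30 = $11,132.65

COGS = $7,133.25; ending inventory = $11,132.65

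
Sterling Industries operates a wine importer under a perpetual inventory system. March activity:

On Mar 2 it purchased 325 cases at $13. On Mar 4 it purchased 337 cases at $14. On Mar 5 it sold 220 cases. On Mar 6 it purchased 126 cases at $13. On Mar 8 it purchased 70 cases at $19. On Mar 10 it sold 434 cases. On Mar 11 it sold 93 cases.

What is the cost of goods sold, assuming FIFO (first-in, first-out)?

COGS = $10,048

Mar 5, 220 sold [FIFO — oldest first]: 220 @ $13 = $2,860
Mar 10, 434 sold [FIFO — oldest first]: 105 @ $13 + 329 @ $14 = $5,971
Mar 11, 93 sold [FIFO — oldest first]: 8 @ $14 + 85 @ $13 = $1,217
Total COGS = $2,860 + $5,971 + $1,217 = $10,048
Ending inventory: 41 @ $13 + 70 @ $19 = $1,863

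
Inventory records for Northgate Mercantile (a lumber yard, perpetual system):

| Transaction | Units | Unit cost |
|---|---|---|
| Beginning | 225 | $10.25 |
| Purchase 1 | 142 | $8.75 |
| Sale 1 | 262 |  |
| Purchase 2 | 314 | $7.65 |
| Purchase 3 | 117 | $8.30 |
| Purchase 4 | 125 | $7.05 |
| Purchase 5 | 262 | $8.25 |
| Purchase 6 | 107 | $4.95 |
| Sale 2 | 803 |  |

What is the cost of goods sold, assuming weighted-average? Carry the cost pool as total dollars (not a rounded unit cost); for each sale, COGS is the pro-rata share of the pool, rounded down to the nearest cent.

COGS = $8,739.85

After Beginning: 225 on hand, pool $2,306.25 (≈ $10.2500 each)
After Purchase 1: 367 on hand, pool $3,548.75 (≈ $9.6696 each)
Sale 1, sell 262: 262/367 × $3,548.75 → $2,533.44
After Purchase 2: 419 on hand, pool $3,417.41 (≈ $8.1561 each)
After Purchase 3: 536 on hand, pool $4,388.51 (≈ $8.1875 each)
After Purchase 4: 661 on hand, pool $5,269.76 (≈ $7.9724 each)
After Purchase 5: 923 on hand, pool $7,431.26 (≈ $8.0512 each)
After Purchase 6: 1030 on hand, pool $7,960.91 (≈ $7.7290 each)
Sale 2, sell 803: 803/1030 × $7,960.91 → $6,206.41
Total COGS = $2,533.44 + $6,206.41 = $8,739.85
Ending inventory (cost pool remaining) = $1,754.50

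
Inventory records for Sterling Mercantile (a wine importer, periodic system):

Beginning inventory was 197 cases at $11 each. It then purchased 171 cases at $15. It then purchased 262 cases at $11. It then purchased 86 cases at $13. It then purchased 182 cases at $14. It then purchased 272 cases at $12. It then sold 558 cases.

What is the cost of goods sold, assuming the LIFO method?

Sale 1 (558) [LIFO — newest first]: 272 @ $12 + 182 @ $14 + 86 @ $13 + 18 @ $11 = $7,128
Ending inventory: 197 @ $11 + 171 @ $15 + 244 @ $11 = $7,416

COGS = $7,128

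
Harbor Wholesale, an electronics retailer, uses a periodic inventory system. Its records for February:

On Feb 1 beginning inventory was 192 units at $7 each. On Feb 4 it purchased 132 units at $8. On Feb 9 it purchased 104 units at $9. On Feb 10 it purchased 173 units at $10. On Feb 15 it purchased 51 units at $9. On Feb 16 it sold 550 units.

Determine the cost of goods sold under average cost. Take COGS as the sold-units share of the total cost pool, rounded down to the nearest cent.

Feb 16, sell 550: 550/652 × $5,525.00 → $4,660.65
Ending inventory (cost pool remaining) = $864.35

COGS = $4,660.65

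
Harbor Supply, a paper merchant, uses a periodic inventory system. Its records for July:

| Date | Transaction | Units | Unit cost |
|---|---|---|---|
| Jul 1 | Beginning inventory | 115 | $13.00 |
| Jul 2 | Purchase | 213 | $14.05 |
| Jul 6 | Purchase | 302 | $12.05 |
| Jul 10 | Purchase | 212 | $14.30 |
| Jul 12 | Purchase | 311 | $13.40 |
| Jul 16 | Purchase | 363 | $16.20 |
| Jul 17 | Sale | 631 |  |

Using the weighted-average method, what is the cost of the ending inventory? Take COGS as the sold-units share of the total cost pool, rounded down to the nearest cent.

Ending inventory = $12,379.70

Jul 17, sell 631: 631/1516 × $21,206.35 → $8,826.65
Ending inventory (cost pool remaining) = $12,379.70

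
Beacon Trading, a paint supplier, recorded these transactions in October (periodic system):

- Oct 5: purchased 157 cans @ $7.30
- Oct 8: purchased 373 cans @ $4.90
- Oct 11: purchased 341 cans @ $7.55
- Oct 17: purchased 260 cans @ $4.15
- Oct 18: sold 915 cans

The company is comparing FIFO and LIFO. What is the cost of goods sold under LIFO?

FIFO COGS: 157 @ $7.30 + 373 @ $4.90 + 341 @ $7.55 + 44 @ $4.15 = $5,730.95
LIFO COGS: 260 @ $4.15 + 341 @ $7.55 + 314 @ $4.90 = $5,192.15

COGS = $5,192.15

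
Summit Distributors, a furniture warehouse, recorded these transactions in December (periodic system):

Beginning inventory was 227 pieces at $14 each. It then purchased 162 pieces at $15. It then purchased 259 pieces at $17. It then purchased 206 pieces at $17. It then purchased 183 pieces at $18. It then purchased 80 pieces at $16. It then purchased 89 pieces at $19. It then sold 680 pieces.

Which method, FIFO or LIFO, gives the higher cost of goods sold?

FIFO COGS: 227 @ $14 + 162 @ $15 + 259 @ $17 + 32 @ $17 = $10,555
LIFO COGS: 89 @ $19 + 80 @ $16 + 183 @ $18 + 206 @ $17 + 122 @ $17 = $11,841

LIFO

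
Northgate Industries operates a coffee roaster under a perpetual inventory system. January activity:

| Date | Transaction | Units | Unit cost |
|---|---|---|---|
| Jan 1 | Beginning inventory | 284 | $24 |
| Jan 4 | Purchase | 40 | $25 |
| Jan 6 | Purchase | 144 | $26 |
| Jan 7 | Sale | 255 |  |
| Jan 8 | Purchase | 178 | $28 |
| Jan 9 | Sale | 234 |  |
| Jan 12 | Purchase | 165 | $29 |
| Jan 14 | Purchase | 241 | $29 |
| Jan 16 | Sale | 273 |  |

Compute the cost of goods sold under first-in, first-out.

Jan 7, 255 sold [FIFO — oldest first]: 255 @ $24 = $6,120
Jan 9, 234 sold [FIFO — oldest first]: 29 @ $24 + 40 @ $25 + 144 @ $26 + 21 @ $28 = $6,028
Jan 16, 273 sold [FIFO — oldest first]: 157 @ $28 + 116 @ $29 = $7,760
Total COGS = $6,120 + $6,028 + $7,760 = $19,908
Ending inventory: 49 @ $29 + 241 @ $29 = $8,410

COGS = $19,908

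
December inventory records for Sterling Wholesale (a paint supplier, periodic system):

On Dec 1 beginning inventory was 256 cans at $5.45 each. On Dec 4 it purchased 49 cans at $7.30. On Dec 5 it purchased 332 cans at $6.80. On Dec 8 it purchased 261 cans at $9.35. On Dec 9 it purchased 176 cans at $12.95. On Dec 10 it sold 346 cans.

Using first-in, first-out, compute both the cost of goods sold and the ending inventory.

Dec 10, 346 sold [FIFO — oldest first]: 256 @ $5.45 + 49 @ $7.30 + 41 @ $6.80 = $2,031.70
Ending inventory: 291 @ $6.80 + 261 @ $9.35 + 176 @ $12.95 = $6,698.35

COGS = $2,031.70; ending inventory = $6,698.35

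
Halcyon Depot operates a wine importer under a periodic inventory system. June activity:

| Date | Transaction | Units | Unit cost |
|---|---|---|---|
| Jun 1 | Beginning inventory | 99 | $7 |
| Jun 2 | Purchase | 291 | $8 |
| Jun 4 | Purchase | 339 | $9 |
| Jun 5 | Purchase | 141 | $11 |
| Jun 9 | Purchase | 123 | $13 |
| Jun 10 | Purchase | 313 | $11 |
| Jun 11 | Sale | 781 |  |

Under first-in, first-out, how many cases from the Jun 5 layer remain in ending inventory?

89

Jun 11, 781 sold [FIFO — oldest first]: 99 @ $7 + 291 @ $8 + 339 @ $9 + 52 @ $11 = $6,644
Ending inventory: 89 @ $11 + 123 @ $13 + 313 @ $11 = $6,021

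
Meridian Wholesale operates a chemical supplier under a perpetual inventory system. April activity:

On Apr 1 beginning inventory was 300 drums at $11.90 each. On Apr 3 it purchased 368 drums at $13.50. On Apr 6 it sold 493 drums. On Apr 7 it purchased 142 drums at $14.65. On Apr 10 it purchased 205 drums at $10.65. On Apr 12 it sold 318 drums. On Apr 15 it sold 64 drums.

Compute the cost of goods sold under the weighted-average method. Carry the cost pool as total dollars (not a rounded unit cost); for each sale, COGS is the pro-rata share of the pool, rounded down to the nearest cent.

COGS = $11,058.16

After Apr 1: 300 on hand, pool $3,570.00 (≈ $11.9000 each)
After Apr 3: 668 on hand, pool $8,538.00 (≈ $12.7814 each)
Apr 6, sell 493: 493/668 × $8,538.00 → $6,301.24
After Apr 7: 317 on hand, pool $4,317.06 (≈ $13.6185 each)
After Apr 10: 522 on hand, pool $6,500.31 (≈ $12.4527 each)
Apr 12, sell 318: 318/522 × $6,500.31 → $3,959.95
Apr 15, sell 64: 64/204 × $2,540.36 → $796.97
Total COGS = $6,301.24 + $3,959.95 + $796.97 = $11,058.16
Ending inventory (cost pool remaining) = $1,743.39
Check: goods available $12,801.55 = COGS $11,058.16 + ending $1,743.39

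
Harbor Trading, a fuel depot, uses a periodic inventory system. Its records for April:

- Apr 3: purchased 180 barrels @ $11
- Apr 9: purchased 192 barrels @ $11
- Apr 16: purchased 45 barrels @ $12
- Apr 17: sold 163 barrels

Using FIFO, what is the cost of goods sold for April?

COGS = $1,793

Apr 17, 163 sold [FIFO — oldest first]: 163 @ $11 = $1,793
Ending inventory: 17 @ $11 + 192 @ $11 + 45 @ $12 = $2,839
Check: goods available $4,632 = COGS $1,793 + ending $2,839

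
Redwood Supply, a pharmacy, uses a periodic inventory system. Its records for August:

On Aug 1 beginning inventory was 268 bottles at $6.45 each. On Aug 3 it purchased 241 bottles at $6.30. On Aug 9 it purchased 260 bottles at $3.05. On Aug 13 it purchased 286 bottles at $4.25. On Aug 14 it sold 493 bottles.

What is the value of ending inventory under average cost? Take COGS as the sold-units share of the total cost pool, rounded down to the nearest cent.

Ending inventory = $2,799.56

Aug 14, sell 493: 493/1055 × $5,255.40 → $2,455.84
Ending inventory (cost pool remaining) = $2,799.56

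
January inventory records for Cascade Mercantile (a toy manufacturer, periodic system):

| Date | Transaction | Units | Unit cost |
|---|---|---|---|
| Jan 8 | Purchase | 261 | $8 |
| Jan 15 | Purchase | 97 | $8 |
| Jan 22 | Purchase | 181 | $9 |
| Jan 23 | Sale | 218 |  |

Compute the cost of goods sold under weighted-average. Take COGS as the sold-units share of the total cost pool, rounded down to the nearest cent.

Jan 23, sell 218: 218/539 × $4,493.00 → $1,817.20
Ending inventory (cost pool remaining) = $2,675.80

COGS = $1,817.20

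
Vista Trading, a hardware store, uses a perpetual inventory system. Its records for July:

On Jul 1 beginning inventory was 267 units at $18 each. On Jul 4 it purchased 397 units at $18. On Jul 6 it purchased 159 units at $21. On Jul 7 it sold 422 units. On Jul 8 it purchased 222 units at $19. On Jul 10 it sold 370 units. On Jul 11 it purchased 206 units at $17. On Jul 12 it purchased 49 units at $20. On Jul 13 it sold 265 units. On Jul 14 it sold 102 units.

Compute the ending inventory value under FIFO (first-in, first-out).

Ending inventory = $2,544

Jul 7, 422 sold [FIFO — oldest first]: 267 @ $18 + 155 @ $18 = $7,596
Jul 10, 370 sold [FIFO — oldest first]: 242 @ $18 + 128 @ $21 = $7,044
Jul 13, 265 sold [FIFO — oldest first]: 31 @ $21 + 222 @ $19 + 12 @ $17 = $5,073
Jul 14, 102 sold [FIFO — oldest first]: 102 @ $17 = $1,734
Total COGS = $7,596 + $7,044 + $5,073 + $1,734 = $21,447
Ending inventory: 92 @ $17 + 49 @ $20 = $2,544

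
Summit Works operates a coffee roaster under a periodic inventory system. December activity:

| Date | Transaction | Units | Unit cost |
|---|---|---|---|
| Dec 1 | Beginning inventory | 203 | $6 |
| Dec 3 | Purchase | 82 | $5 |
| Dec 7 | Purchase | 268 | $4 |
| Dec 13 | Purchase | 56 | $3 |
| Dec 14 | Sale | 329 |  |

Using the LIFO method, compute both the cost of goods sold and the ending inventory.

COGS = $1,265; ending inventory = $1,603

Dec 14, 329 sold [LIFO — newest first]: 56 @ $3 + 268 @ $4 + 5 @ $5 = $1,265
Ending inventory: 203 @ $6 + 77 @ $5 = $1,603
Check: goods available $2,868 = COGS $1,265 + ending $1,603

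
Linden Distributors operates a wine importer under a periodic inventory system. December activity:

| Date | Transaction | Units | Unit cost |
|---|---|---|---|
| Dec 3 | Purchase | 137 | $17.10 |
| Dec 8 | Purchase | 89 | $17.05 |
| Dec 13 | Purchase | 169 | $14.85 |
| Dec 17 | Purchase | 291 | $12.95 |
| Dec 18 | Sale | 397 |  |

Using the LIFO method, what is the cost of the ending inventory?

Ending inventory = $4,795.70

Dec 18, 397 sold [LIFO — newest first]: 291 @ $12.95 + 106 @ $14.85 = $5,342.55
Ending inventory: 137 @ $17.10 + 89 @ $17.05 + 63 @ $14.85 = $4,795.70
Check: goods available $10,138.25 = COGS $5,342.55 + ending $4,795.70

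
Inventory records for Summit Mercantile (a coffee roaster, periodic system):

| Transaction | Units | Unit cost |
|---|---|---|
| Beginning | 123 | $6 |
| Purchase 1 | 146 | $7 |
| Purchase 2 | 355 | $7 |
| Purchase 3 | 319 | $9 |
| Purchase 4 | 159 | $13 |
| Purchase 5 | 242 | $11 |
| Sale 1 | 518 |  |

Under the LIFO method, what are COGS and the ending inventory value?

COGS = $5,782; ending inventory = $6,063

Sale 1 (518) [LIFO — newest first]: 242 @ $11 + 159 @ $13 + 117 @ $9 = $5,782
Ending inventory: 123 @ $6 + 146 @ $7 + 355 @ $7 + 202 @ $9 = $6,063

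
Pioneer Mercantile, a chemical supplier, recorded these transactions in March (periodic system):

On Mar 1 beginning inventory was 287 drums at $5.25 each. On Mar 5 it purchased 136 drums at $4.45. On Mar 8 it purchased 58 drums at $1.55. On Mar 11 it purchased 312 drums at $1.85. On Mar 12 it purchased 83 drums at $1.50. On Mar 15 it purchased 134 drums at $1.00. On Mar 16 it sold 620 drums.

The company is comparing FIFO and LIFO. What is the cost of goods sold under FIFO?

FIFO COGS: 287 @ $5.25 + 136 @ $4.45 + 58 @ $1.55 + 139 @ $1.85 = $2,459.00
LIFO COGS: 134 @ $1.00 + 83 @ $1.50 + 312 @ $1.85 + 58 @ $1.55 + 33 @ $4.45 = $1,072.45

COGS = $2,459.00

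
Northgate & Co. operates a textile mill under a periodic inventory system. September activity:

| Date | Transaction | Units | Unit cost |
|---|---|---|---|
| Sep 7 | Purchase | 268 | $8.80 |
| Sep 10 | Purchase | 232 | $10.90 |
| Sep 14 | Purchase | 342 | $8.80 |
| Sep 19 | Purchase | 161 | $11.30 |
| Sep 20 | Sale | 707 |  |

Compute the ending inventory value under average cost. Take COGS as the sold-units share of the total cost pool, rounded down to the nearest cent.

Sep 20, sell 707: 707/1003 × $9,716.10 → $6,848.73
Ending inventory (cost pool remaining) = $2,867.37

Ending inventory = $2,867.37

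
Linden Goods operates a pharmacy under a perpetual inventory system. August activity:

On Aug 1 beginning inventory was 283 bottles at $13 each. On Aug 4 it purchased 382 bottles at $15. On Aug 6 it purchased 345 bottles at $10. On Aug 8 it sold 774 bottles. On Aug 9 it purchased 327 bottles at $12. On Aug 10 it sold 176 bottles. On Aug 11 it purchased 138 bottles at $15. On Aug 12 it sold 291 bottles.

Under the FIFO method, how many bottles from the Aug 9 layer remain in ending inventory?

96

Aug 8, 774 sold [FIFO — oldest first]: 283 @ $13 + 382 @ $15 + 109 @ $10 = $10,499
Aug 10, 176 sold [FIFO — oldest first]: 176 @ $10 = $1,760
Aug 12, 291 sold [FIFO — oldest first]: 60 @ $10 + 231 @ $12 = $3,372
Total COGS = $10,499 + $1,760 + $3,372 = $15,631
Ending inventory: 96 @ $12 + 138 @ $15 = $3,222
Check: goods available $18,853 = COGS $15,631 + ending $3,222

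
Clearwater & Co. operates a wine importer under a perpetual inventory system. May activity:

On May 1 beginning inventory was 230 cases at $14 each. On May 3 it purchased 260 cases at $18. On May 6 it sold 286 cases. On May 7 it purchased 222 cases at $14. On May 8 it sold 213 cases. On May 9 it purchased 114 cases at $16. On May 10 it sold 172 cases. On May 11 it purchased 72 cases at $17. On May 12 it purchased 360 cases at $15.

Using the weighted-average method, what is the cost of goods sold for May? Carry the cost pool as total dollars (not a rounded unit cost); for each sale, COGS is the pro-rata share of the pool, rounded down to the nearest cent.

After May 1: 230 on hand, pool $3,220.00 (≈ $14.0000 each)
After May 3: 490 on hand, pool $7,900.00 (≈ $16.1224 each)
May 6, sell 286: 286/490 × $7,900.00 → $4,611.02
After May 7: 426 on hand, pool $6,396.98 (≈ $15.0164 each)
May 8, sell 213: 213/426 × $6,396.98 → $3,198.49
After May 9: 327 on hand, pool $5,022.49 (≈ $15.3593 each)
May 10, sell 172: 172/327 × $5,022.49 → $2,641.79
After May 11: 227 on hand, pool $3,604.70 (≈ $15.8797 each)
After May 12: 587 on hand, pool $9,004.70 (≈ $15.3402 each)
Total COGS = $4,611.02 + $3,198.49 + $2,641.79 = $10,451.30
Ending inventory (cost pool remaining) = $9,004.70

COGS = $10,451.30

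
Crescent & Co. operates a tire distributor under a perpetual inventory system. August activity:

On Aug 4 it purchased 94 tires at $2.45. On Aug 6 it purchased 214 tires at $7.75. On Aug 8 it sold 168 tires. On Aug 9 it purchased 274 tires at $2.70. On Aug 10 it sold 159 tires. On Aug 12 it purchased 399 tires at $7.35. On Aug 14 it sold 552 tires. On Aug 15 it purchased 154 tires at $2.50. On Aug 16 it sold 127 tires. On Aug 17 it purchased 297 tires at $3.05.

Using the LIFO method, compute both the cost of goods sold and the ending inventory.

COGS = $5,586.45; ending inventory = $1,265.65

Aug 8, 168 sold [LIFO — newest first]: 168 @ $7.75 = $1,302.00
Aug 10, 159 sold [LIFO — newest first]: 159 @ $2.70 = $429.30
Aug 14, 552 sold [LIFO — newest first]: 399 @ $7.35 + 115 @ $2.70 + 38 @ $7.75 = $3,537.65
Aug 16, 127 sold [LIFO — newest first]: 127 @ $2.50 = $317.50
Total COGS = $1,302.00 + $429.30 + $3,537.65 + $317.50 = $5,586.45
Ending inventory: 94 @ $2.45 + 8 @ $7.75 + 27 @ $2.50 + 297 @ $3.05 = $1,265.65
Check: goods available $6,852.10 = COGS $5,586.45 + ending $1,265.65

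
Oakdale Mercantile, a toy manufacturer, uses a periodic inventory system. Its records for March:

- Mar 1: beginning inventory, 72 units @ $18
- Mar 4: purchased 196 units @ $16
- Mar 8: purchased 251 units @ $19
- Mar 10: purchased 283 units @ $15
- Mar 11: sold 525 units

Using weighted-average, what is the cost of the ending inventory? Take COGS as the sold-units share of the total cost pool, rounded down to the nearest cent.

Ending inventory = $4,644.07

Mar 11, sell 525: 525/802 × $13,446.00 → $8,801.93
Ending inventory (cost pool remaining) = $4,644.07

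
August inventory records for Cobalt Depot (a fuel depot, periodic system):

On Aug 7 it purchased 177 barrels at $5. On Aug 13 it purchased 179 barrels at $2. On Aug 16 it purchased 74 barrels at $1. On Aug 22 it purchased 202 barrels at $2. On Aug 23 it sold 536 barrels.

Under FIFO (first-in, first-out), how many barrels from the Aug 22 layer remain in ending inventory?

96

Aug 23, 536 sold [FIFO — oldest first]: 177 @ $5 + 179 @ $2 + 74 @ $1 + 106 @ $2 = $1,529
Ending inventory: 96 @ $2 = $192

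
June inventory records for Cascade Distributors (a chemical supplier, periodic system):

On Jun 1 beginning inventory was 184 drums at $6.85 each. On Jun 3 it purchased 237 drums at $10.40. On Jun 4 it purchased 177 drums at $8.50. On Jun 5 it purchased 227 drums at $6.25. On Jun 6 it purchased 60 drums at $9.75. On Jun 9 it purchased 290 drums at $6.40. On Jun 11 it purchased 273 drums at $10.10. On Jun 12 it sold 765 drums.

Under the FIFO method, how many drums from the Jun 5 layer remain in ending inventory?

60

Jun 12, 765 sold [FIFO — oldest first]: 184 @ $6.85 + 237 @ $10.40 + 177 @ $8.50 + 167 @ $6.25 = $6,273.45
Ending inventory: 60 @ $6.25 + 60 @ $9.75 + 290 @ $6.40 + 273 @ $10.10 = $5,573.30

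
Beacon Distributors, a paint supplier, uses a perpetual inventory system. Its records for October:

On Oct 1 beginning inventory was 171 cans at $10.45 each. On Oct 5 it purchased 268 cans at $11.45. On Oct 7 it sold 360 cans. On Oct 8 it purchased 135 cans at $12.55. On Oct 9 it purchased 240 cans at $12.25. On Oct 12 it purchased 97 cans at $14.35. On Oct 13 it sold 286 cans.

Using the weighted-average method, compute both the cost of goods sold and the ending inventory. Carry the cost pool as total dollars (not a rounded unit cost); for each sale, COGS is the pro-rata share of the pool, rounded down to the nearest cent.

After Oct 1: 171 on hand, pool $1,786.95 (≈ $10.4500 each)
After Oct 5: 439 on hand, pool $4,855.55 (≈ $11.0605 each)
Oct 7, sell 360: 360/439 × $4,855.55 → $3,981.77
After Oct 8: 214 on hand, pool $2,568.03 (≈ $12.0001 each)
After Oct 9: 454 on hand, pool $5,508.03 (≈ $12.1322 each)
After Oct 12: 551 on hand, pool $6,899.98 (≈ $12.5226 each)
Oct 13, sell 286: 286/551 × $6,899.98 → $3,581.47
Total COGS = $3,981.77 + $3,581.47 = $7,563.24
Ending inventory (cost pool remaining) = $3,318.51

COGS = $7,563.24; ending inventory = $3,318.51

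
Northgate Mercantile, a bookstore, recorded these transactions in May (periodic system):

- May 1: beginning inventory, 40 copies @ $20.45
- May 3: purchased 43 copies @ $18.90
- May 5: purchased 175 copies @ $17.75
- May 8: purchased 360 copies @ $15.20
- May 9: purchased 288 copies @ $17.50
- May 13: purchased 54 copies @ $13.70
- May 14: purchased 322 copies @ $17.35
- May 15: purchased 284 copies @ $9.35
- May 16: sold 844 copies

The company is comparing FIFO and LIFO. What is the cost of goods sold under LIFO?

FIFO COGS: 40 @ $20.45 + 43 @ $18.90 + 175 @ $17.75 + 360 @ $15.20 + 226 @ $17.50 = $14,163.95
LIFO COGS: 284 @ $9.35 + 322 @ $17.35 + 54 @ $13.70 + 184 @ $17.50 = $12,201.90

COGS = $12,201.90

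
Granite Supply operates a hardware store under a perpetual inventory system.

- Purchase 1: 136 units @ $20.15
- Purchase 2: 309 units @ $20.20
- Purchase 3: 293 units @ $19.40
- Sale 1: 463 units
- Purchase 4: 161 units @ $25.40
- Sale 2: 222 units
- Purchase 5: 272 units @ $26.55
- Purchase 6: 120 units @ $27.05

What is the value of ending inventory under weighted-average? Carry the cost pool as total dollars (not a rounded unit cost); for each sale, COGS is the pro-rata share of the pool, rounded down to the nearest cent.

After Purchase 1: 136 on hand, pool $2,740.40 (≈ $20.1500 each)
After Purchase 2: 445 on hand, pool $8,982.20 (≈ $20.1847 each)
After Purchase 3: 738 on hand, pool $14,666.40 (≈ $19.8732 each)
Sale 1, sell 463: 463/738 × $14,666.40 → $9,201.27
After Purchase 4: 436 on hand, pool $9,554.53 (≈ $21.9141 each)
Sale 2, sell 222: 222/436 × $9,554.53 → $4,864.92
After Purchase 5: 486 on hand, pool $11,911.21 (≈ $24.5087 each)
After Purchase 6: 606 on hand, pool $15,157.21 (≈ $25.0119 each)
Total COGS = $9,201.27 + $4,864.92 = $14,066.19
Ending inventory (cost pool remaining) = $15,157.21

Ending inventory = $15,157.21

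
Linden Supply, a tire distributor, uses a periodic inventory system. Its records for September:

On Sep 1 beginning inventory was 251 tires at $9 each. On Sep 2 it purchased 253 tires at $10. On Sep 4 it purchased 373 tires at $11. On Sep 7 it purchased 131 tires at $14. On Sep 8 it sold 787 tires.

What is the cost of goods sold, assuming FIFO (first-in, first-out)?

Sep 8, 787 sold [FIFO — oldest first]: 251 @ $9 + 253 @ $10 + 283 @ $11 = $7,902
Ending inventory: 90 @ $11 + 131 @ $14 = $2,824
Check: goods available $10,726 = COGS $7,902 + ending $2,824

COGS = $7,902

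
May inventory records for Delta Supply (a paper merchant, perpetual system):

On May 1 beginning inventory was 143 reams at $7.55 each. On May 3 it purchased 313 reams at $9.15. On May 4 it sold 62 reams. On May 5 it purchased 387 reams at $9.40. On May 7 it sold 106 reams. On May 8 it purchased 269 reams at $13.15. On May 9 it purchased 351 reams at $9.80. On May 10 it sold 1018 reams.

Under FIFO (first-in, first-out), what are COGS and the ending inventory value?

May 4, 62 sold [FIFO — oldest first]: 62 @ $7.55 = $468.10
May 7, 106 sold [FIFO — oldest first]: 81 @ $7.55 + 25 @ $9.15 = $840.30
May 10, 1018 sold [FIFO — oldest first]: 288 @ $9.15 + 387 @ $9.40 + 269 @ $13.15 + 74 @ $9.80 = $10,535.55
Total COGS = $468.10 + $840.30 + $10,535.55 = $11,843.95
Ending inventory: 277 @ $9.80 = $2,714.60
Check: goods available $14,558.55 = COGS $11,843.95 + ending $2,714.60

COGS = $11,843.95; ending inventory = $2,714.60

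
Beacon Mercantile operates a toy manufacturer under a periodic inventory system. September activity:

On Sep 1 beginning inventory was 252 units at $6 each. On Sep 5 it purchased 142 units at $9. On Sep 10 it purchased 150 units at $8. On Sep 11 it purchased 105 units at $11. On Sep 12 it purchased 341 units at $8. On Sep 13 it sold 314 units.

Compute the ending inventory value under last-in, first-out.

Ending inventory = $5,361

Sep 13, 314 sold [LIFO — newest first]: 314 @ $8 = $2,512
Ending inventory: 252 @ $6 + 142 @ $9 + 150 @ $8 + 105 @ $11 + 27 @ $8 = $5,361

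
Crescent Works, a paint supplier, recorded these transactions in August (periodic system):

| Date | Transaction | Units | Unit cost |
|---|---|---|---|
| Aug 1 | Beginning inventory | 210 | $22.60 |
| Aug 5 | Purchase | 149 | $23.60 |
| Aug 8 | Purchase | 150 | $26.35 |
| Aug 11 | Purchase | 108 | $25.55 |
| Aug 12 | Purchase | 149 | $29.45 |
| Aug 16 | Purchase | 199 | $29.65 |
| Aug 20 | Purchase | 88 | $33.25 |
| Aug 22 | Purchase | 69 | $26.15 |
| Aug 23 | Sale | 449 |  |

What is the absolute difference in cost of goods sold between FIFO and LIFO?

FIFO COGS: 210 @ $22.60 + 149 @ $23.60 + 90 @ $26.35 = $10,633.90
LIFO COGS: 69 @ $26.15 + 88 @ $33.25 + 199 @ $29.65 + 93 @ $29.45 = $13,369.55
Difference = |$10,633.90 − $13,369.55| = $2,735.65

$2,735.65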